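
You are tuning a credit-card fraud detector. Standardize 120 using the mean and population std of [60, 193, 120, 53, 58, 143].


μ = 104.5, σ = 52.2007
z = (120 - 104.5)/52.2007 = 0.2969

0.2969


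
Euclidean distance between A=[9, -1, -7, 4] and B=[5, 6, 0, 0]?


d = √((9-5)² + (-1-6)² + (-7-0)² + (4-0)²)
  = √(16 + 49 + 49 + 16)
  = √130 = 11.4018

11.4018


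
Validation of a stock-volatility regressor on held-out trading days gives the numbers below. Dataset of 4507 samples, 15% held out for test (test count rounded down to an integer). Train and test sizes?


Test = ⌊4507·15/100⌋ = 676
Train = 4507 - 676 = 3831

Train: 3831, Test: 676


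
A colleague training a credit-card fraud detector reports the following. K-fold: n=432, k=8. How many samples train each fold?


Fold size = 432/8 = 54
Training per fold = 432 - 54 = 378

378


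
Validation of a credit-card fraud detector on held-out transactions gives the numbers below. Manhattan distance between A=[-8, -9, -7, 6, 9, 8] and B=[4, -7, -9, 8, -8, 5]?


d = |-8-4| + |-9+ 7| + |-7+ 9| + |6-8| + |9+ 8| + |8-5|
  = 12 + 2 + 2 + 2 + 17 + 3
  = 38

38


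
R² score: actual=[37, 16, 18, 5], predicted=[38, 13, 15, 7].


ȳ = 19
SS_res = Σ(y-ŷ)² = 23
SS_tot = Σ(y-ȳ)² = 530
R² = 1 - SS_res/SS_tot = 1 - 0.0434 = 0.9566

0.9566


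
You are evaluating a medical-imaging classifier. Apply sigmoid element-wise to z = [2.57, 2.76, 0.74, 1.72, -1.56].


σ(2.57) = 1/(1+e^-2.57) = 0.9289
σ(2.76) = 1/(1+e^-2.76) = 0.9405
σ(0.74) = 1/(1+e^-0.74) = 0.677
σ(1.72) = 1/(1+e^-1.72) = 0.8481
σ(-1.56) = 1/(1+e^1.56) = 0.1736
result = [0.9289, 0.9405, 0.677, 0.8481, 0.1736]

[0.9289, 0.9405, 0.677, 0.8481, 0.1736]


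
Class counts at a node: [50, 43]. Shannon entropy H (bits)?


Probabilities: [50/93, 43/93] ≈ [0.5376, 0.4624]
H = -((50/93)·log₂(50/93) + (43/93)·log₂(43/93))
  = 0.9959 bits

0.9959 bits


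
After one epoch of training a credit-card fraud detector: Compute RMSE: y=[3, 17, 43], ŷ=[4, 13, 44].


MSE = 18/3 = 6
RMSE = √(18/3) = 2.4495

2.4495


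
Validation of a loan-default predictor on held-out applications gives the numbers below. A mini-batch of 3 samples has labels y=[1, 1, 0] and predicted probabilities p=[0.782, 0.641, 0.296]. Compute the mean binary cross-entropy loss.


L[0] = -ln(0.782) = 0.2459
L[1] = -ln(0.641) = 0.4447
L[2] = -ln(1-0.296) = -ln(0.704) = 0.351
mean = (0.2459 + 0.4447 + 0.351)/3 = 0.3472

0.3472


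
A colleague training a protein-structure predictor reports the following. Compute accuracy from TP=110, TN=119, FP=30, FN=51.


Accuracy = (TP+TN)/(TP+TN+FP+FN)
= (110+119)/(310)
= 229/310 = 73.87%

73.87%


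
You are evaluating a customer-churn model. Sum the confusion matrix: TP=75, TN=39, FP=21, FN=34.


Total = TP + TN + FP + FN
= 75 + 39 + 21 + 34
= 169
(Predicted positive: 96, predicted negative: 73)

169


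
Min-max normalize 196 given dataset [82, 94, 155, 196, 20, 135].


min=20, max=196
(196-20)/(196-20) = 176/176 = 1.0

1.0


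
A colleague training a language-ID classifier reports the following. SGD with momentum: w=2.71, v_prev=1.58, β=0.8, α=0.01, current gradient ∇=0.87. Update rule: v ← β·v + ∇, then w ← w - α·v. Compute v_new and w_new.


v_new = 0.8·1.58 + 0.87 = 1.264 + 0.87 = 2.134
w_new = 2.71 - 0.01·2.134 = 2.71 - 0.02134 = 2.68866

v_new=2.134, w_new=2.68866


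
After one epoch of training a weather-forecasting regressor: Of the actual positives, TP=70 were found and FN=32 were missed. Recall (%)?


Recall = TP/(TP+FN)
= 70/(70+32)
= 70/102 = 68.63%

68.63%


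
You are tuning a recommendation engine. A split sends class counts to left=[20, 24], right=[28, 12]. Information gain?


Parent = [48, 36], H_parent = 0.9852
H_left = 0.994 (n=44), H_right = 0.8813 (n=40)
H_children = (44/84)·0.994 + (40/84)·0.8813 = 0.9403
IG = 0.9852 - 0.9403 = 0.0449

0.0449


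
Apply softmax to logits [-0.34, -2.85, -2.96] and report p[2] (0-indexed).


Exponentials: e^-0.34=0.7118, e^-2.85=0.0578, e^-2.96=0.0518
Sum = 0.8214
Softmax = [0.8665, 0.0704, 0.0631]
p[2] = 0.0518/0.8214 = 0.0631

0.0631


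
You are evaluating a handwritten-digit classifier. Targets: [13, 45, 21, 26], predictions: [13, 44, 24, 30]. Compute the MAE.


Absolute errors: |13-13|=0, |45-44|=1, |21-24|=3, |26-30|=4
Sum = 8
MAE = 8/4 = 2

2


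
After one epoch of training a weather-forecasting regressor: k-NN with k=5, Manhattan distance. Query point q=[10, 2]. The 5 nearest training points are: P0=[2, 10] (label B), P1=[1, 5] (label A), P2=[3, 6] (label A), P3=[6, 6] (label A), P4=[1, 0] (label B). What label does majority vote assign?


d(q,P0) = 16  (label B)
d(q,P1) = 12  (label A)
d(q,P2) = 11  (label A)
d(q,P3) = 8  (label A)
d(q,P4) = 11  (label B)
Votes: A=3, B=2
Majority → A

A


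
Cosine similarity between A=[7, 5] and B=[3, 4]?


A·B = 7·3 + 5·4 = 41
‖A‖ = √74 = 8.6023, ‖B‖ = √25 = 5
cos = 41/(√74·√25) = 41/√1850 = 0.9532

0.9532


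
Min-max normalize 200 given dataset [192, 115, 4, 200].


min=4, max=200
(200-4)/(200-4) = 196/196 = 1.0

1.0


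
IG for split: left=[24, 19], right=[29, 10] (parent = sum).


Parent = [53, 29], H_parent = 0.9373
H_left = 0.9902 (n=43), H_right = 0.8213 (n=39)
H_children = (43/82)·0.9902 + (39/82)·0.8213 = 0.9099
IG = 0.9373 - 0.9099 = 0.0274

0.0274


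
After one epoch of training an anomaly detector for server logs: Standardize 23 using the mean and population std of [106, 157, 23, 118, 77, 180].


μ = 110.1667, σ = 51.392
z = (23 - 110.1667)/51.392 = -1.6961

-1.6961


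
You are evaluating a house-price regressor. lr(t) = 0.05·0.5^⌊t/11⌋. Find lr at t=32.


n_drops = ⌊32/11⌋ = 2
lr = 0.05·0.5^2 = 0.05·0.25 = 0.0125

0.0125


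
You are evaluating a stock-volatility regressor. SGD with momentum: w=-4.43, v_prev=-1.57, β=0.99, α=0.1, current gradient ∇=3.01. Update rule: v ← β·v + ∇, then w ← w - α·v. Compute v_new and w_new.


v_new = 0.99·-1.57 + 3.01 = -1.5543 + 3.01 = 1.4557
w_new = -4.43 - 0.1·1.4557 = -4.43 - 0.14557 = -4.57557

v_new=1.4557, w_new=-4.57557


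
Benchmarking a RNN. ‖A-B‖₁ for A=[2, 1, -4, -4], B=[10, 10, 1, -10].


d = |2-10| + |1-10| + |-4-1| + |-4+ 10|
  = 8 + 9 + 5 + 6
  = 28

28


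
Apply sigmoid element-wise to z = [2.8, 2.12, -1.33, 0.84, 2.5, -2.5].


σ(2.8) = 1/(1+e^-2.8) = 0.9427
σ(2.12) = 1/(1+e^-2.12) = 0.8928
σ(-1.33) = 1/(1+e^1.33) = 0.2092
σ(0.84) = 1/(1+e^-0.84) = 0.6985
σ(2.5) = 1/(1+e^-2.5) = 0.9241
σ(-2.5) = 1/(1+e^2.5) = 0.0759
result = [0.9427, 0.8928, 0.2092, 0.6985, 0.9241, 0.0759]

[0.9427, 0.8928, 0.2092, 0.6985, 0.9241, 0.0759]


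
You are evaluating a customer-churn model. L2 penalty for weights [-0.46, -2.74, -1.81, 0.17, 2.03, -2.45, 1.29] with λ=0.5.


‖w‖₂² = (-0.46)² + (-2.74)² + (-1.81)² + (0.17)² + (2.03)² + (-2.45)² + (1.29)²
     = 0.2116 + 7.5076 + 3.2761 + 0.0289 + 4.1209 + 6.0025 + 1.6641
     = 22.8117
λ·‖w‖₂² = 0.5·22.8117 = 11.40585

11.40585


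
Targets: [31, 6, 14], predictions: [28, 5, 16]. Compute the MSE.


Squared errors: (31-28)²=9, (6-5)²=1, (14-16)²=4
Sum = 14
MSE = 14/3 = 14/3

14/3


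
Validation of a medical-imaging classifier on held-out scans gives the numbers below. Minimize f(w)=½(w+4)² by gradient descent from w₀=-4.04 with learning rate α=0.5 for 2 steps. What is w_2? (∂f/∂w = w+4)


step 1: grad = -4.04+4 = -0.04; w = -4.04 - 0.5·(-0.04) = -4.02
step 2: grad = -4.02+4 = -0.02; w = -4.02 - 0.5·(-0.02) = -4.01

-4.01


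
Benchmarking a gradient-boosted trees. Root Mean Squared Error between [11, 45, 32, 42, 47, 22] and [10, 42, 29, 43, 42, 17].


MSE = 70/6 = 11.6667
RMSE = √(70/6) = 3.4157

3.4157


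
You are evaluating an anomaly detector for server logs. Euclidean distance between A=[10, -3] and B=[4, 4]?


d = √((10-4)² + (-3-4)²)
  = √(36 + 49)
  = √85 = 9.2195

9.2195


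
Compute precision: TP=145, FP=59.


Precision = TP/(TP+FP)
= 145/(145+59)
= 145/204 = 71.08%

71.08%


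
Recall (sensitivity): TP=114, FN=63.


Recall = TP/(TP+FN)
= 114/(114+63)
= 114/177 = 64.41%

64.41%


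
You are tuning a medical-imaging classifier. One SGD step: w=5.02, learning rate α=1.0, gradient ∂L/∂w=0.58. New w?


w_new = w - α·∇
= 5.02 - 1.0·0.58
= 5.02 - 0.58
= 4.44

4.44


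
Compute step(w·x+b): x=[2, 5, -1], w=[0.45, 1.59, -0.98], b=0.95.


z = (2)·(0.45) + (5)·(1.59) + (-1)·(-0.98) + 0.95
  = 10.78
step(z) = 1 (z≥0)

1


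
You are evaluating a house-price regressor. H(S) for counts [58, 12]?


Probabilities: [58/70, 12/70] ≈ [0.8286, 0.1714]
H = -((58/70)·log₂(58/70) + (12/70)·log₂(12/70))
  = 0.661 bits

0.661 bits


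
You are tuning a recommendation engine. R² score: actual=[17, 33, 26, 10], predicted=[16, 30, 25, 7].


ȳ = 21.5
SS_res = Σ(y-ŷ)² = 20
SS_tot = Σ(y-ȳ)² = 305
R² = 1 - SS_res/SS_tot = 1 - 0.0656 = 0.9344

0.9344


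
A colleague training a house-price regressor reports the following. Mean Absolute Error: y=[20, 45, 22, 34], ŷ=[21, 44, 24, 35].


Absolute errors: |20-21|=1, |45-44|=1, |22-24|=2, |34-35|=1
Sum = 5
MAE = 5/4 = 5/4

5/4


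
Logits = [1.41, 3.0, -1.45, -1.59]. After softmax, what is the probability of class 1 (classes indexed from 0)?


Exponentials: e^1.41=4.096, e^3.0=20.0855, e^-1.45=0.2346, e^-1.59=0.2039
Sum = 24.62
Softmax = [0.1664, 0.8158, 0.0095, 0.0083]
p[1] = 20.0855/24.62 = 0.8158

0.8158


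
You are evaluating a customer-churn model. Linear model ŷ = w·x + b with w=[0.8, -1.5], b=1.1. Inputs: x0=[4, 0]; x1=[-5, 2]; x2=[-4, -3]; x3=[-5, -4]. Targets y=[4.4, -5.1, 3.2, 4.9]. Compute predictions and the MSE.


ŷ0 = (0.8)·(4) + (-1.5)·(0) + 1.1 = 4.3
ŷ1 = (0.8)·(-5) + (-1.5)·(2) + 1.1 = -5.9
ŷ2 = (0.8)·(-4) + (-1.5)·(-3) + 1.1 = 2.4
ŷ3 = (0.8)·(-5) + (-1.5)·(-4) + 1.1 = 3.1
errors² = [0.01, 0.64, 0.64, 3.24]
MSE = 4.5300/4 = 1.1325

1.1325


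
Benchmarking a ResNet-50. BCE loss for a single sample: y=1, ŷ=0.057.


BCE = -[y·ln(p) + (1-y)·ln(1-p)]
= -1·ln(0.057) - 0
= -ln(0.057) = 2.8647

2.8647


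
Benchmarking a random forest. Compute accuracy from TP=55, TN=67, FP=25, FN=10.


Accuracy = (TP+TN)/(TP+TN+FP+FN)
= (55+67)/(157)
= 122/157 = 77.71%

77.71%


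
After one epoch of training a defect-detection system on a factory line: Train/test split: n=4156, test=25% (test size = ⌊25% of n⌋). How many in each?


Test = ⌊4156·25/100⌋ = 1039
Train = 4156 - 1039 = 3117

Train: 3117, Test: 1039


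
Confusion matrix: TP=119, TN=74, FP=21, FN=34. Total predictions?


Total = TP + TN + FP + FN
= 119 + 74 + 21 + 34
= 248
(Predicted positive: 140, predicted negative: 108)

248


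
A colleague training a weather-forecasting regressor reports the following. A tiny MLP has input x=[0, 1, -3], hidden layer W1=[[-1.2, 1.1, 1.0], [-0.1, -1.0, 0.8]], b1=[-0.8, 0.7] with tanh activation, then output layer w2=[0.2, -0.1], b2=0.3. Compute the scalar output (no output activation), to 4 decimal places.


z1[0] = (-1.2)·(0) + (1.1)·(1) + (1.0)·(-3) - 0.8 = -2.7
z1[1] = (-0.1)·(0) + (-1.0)·(1) + (0.8)·(-3) + 0.7 = -2.7
h = tanh(z1) = [-0.991, -0.991]
output = (0.2)·(-0.991) + (-0.1)·(-0.991) + 0.3 = 0.2009

0.2009


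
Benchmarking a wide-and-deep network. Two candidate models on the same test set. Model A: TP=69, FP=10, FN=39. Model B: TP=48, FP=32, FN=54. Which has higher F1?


Model A: P=69/79=0.8734, R=69/108=0.6389, F1=2PR/(P+R)=2TP/(2TP+FP+FN)=138/187=0.738
Model B: P=48/80=0.6, R=48/102=0.4706, F1=2PR/(P+R)=2TP/(2TP+FP+FN)=96/182=0.5275
0.738 > 0.5275 → Model A

Model A


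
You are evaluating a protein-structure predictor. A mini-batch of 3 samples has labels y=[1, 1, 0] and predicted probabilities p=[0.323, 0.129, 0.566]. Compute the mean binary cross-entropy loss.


L[0] = -ln(0.323) = 1.1301
L[1] = -ln(0.129) = 2.0479
L[2] = -ln(1-0.566) = -ln(0.434) = 0.8347
mean = (1.1301 + 2.0479 + 0.8347)/3 = 1.3376

1.3376


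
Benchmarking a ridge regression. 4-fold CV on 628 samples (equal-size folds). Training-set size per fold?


Fold size = 628/4 = 157
Training per fold = 628 - 157 = 471

471


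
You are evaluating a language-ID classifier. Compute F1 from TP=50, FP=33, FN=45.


Precision = 50/83 = 0.6024
Recall = 50/95 = 0.5263
F1 = 2·P·R/(P+R) = 2·TP/(2·TP+FP+FN) = 100/(100+33+45) = 100/178 = 0.5618

0.5618


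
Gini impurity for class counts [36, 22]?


Probabilities: [36/58, 22/58] ≈ [0.6207, 0.3793]
Σpᵢ² = (1296 + 484)/58² = 1780/3364
Gini = 1 - Σpᵢ² = 1 - 1780/3364 = 0.4709

0.4709


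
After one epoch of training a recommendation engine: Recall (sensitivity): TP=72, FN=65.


Recall = TP/(TP+FN)
= 72/(72+65)
= 72/137 = 52.55%

52.55%


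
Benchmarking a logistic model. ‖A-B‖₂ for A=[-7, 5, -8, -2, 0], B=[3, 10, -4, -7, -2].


d = √((-7-3)² + (5-10)² + (-8+ 4)² + (-2+ 7)² + (0+ 2)²)
  = √(100 + 25 + 16 + 25 + 4)
  = √170 = 13.0384

13.0384


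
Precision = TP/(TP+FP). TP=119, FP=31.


Precision = TP/(TP+FP)
= 119/(119+31)
= 119/150 = 79.33%

79.33%


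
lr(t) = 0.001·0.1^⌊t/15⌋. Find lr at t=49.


n_drops = ⌊49/15⌋ = 3
lr = 0.001·0.1^3 = 0.001·0.001 = 0.000001

0.000001


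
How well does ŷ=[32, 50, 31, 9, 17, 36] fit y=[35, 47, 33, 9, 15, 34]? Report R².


ȳ = 28.8333
SS_res = Σ(y-ŷ)² = 30
SS_tot = Σ(y-ȳ)² = 996.83
R² = 1 - SS_res/SS_tot = 1 - 0.0301 = 0.9699

0.9699


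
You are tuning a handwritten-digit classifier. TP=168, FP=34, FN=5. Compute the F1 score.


Precision = 168/202 = 0.8317
Recall = 168/173 = 0.9711
F1 = 2·P·R/(P+R) = 2·TP/(2·TP+FP+FN) = 336/(336+34+5) = 336/375 = 0.896

0.896


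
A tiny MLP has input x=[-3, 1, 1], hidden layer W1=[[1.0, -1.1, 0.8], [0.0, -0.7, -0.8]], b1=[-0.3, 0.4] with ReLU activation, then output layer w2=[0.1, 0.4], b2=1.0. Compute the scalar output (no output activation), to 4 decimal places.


z1[0] = (1.0)·(-3) + (-1.1)·(1) + (0.8)·(1) - 0.3 = -3.6
z1[1] = (0.0)·(-3) + (-0.7)·(1) + (-0.8)·(1) + 0.4 = -1.1
h = ReLU(z1) = [0.0, 0.0]
output = (0.1)·(0.0) + (0.4)·(0.0) + 1.0 = 1.0

1.0


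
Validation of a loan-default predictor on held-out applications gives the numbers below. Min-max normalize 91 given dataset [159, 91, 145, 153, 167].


min=91, max=167
(91-91)/(167-91) = 0/76 = 0.0

0.0


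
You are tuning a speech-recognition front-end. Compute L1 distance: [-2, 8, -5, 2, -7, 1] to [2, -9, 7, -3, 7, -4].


d = |-2-2| + |8+ 9| + |-5-7| + |2+ 3| + |-7-7| + |1+ 4|
  = 4 + 17 + 12 + 5 + 14 + 5
  = 57

57


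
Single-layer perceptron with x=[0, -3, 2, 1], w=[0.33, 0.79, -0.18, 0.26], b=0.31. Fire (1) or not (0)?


z = (0)·(0.33) + (-3)·(0.79) + (2)·(-0.18) + (1)·(0.26) + 0.31
  = -2.16
step(z) = 0 (z<0)

0


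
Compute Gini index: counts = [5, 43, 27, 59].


Probabilities: [5/134, 43/134, 27/134, 59/134] ≈ [0.0373, 0.3209, 0.2015, 0.4403]
Σpᵢ² = (25 + 1849 + 729 + 3481)/134² = 6084/17956
Gini = 1 - Σpᵢ² = 1 - 6084/17956 = 0.6612

0.6612


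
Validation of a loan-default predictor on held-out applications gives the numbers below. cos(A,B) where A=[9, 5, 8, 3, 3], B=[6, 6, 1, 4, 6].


A·B = 9·6 + 5·6 + 8·1 + 3·4 + 3·6 = 122
‖A‖ = √188 = 13.7113, ‖B‖ = √125 = 11.1803
cos = 122/(√188·√125) = 122/√23500 = 0.7958

0.7958


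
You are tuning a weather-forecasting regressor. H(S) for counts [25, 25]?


Probabilities: [25/50, 25/50] ≈ [0.5, 0.5]
H = -((25/50)·log₂(25/50) + (25/50)·log₂(25/50))
  = 1.0 bits

1.0 bits


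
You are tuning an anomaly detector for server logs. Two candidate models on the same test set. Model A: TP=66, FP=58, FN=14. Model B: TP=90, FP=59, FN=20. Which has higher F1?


Model A: P=66/124=0.5323, R=66/80=0.825, F1=2PR/(P+R)=2TP/(2TP+FP+FN)=132/204=0.6471
Model B: P=90/149=0.604, R=90/110=0.8182, F1=2PR/(P+R)=2TP/(2TP+FP+FN)=180/259=0.695
0.6471 < 0.695 → Model B

Model B


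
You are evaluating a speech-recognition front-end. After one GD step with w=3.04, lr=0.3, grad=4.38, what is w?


w_new = w - α·∇
= 3.04 - 0.3·4.38
= 3.04 - 1.314
= 1.726

1.726


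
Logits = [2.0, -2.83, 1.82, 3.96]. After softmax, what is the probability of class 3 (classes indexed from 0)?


Exponentials: e^2.0=7.3891, e^-2.83=0.059, e^1.82=6.1719, e^3.96=52.4573
Sum = 66.0773
Softmax = [0.1118, 0.0009, 0.0934, 0.7939]
p[3] = 52.4573/66.0773 = 0.7939

0.7939


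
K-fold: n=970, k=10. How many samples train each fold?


Fold size = 970/10 = 97
Training per fold = 970 - 97 = 873

873


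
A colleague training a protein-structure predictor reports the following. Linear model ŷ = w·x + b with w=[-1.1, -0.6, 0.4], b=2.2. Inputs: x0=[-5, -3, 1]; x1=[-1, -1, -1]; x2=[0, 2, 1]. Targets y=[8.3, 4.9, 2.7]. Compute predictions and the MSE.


ŷ0 = (-1.1)·(-5) + (-0.6)·(-3) + (0.4)·(1) + 2.2 = 9.9
ŷ1 = (-1.1)·(-1) + (-0.6)·(-1) + (0.4)·(-1) + 2.2 = 3.5
ŷ2 = (-1.1)·(0) + (-0.6)·(2) + (0.4)·(1) + 2.2 = 1.4
errors² = [2.56, 1.96, 1.69]
MSE = 6.2100/3 = 2.07

2.07


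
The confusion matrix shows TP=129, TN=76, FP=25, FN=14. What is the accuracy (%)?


Accuracy = (TP+TN)/(TP+TN+FP+FN)
= (129+76)/(244)
= 205/244 = 84.02%

84.02%


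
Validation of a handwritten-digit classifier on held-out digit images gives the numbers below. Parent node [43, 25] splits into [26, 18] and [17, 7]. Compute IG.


Parent = [43, 25], H_parent = 0.9488
H_left = 0.976 (n=44), H_right = 0.8709 (n=24)
H_children = (44/68)·0.976 + (24/68)·0.8709 = 0.9389
IG = 0.9488 - 0.9389 = 0.0099

0.0099


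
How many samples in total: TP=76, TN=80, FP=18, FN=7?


Total = TP + TN + FP + FN
= 76 + 80 + 18 + 7
= 181
(Predicted positive: 94, predicted negative: 87)

181


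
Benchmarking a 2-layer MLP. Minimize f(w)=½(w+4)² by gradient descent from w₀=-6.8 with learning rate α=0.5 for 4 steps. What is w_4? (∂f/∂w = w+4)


step 1: grad = -6.8+4 = -2.8; w = -6.8 - 0.5·(-2.8) = -5.4
step 2: grad = -5.4+4 = -1.4; w = -5.4 - 0.5·(-1.4) = -4.7
step 3: grad = -4.7+4 = -0.7; w = -4.7 - 0.5·(-0.7) = -4.35
step 4: grad = -4.35+4 = -0.35; w = -4.35 - 0.5·(-0.35) = -4.175

-4.175


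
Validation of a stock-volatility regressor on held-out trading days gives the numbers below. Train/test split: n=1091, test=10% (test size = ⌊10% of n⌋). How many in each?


Test = ⌊1091·10/100⌋ = 109
Train = 1091 - 109 = 982

Train: 982, Test: 109


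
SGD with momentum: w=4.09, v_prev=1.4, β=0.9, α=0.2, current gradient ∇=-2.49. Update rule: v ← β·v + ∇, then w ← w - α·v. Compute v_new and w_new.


v_new = 0.9·1.4 - 2.49 = 1.26 - 2.49 = -1.23
w_new = 4.09 - 0.2·-1.23 = 4.09 + 0.246 = 4.336

v_new=-1.23, w_new=4.336


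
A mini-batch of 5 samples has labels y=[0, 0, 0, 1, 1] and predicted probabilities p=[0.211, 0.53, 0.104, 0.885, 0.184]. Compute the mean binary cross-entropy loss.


L[0] = -ln(1-0.211) = -ln(0.789) = 0.237
L[1] = -ln(1-0.53) = -ln(0.47) = 0.755
L[2] = -ln(1-0.104) = -ln(0.896) = 0.1098
L[3] = -ln(0.885) = 0.1222
L[4] = -ln(0.184) = 1.6928
mean = (0.237 + 0.755 + 0.1098 + 0.1222 + 1.6928)/5 = 0.5834

0.5834


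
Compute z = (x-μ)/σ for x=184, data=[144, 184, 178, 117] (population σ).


μ = 155.75, σ = 27.0774
z = (184 - 155.75)/27.0774 = 1.0433

1.0433


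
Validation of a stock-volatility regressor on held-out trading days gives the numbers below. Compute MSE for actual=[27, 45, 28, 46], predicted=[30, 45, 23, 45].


Squared errors: (27-30)²=9, (45-45)²=0, (28-23)²=25, (46-45)²=1
Sum = 35
MSE = 35/4 = 35/4

35/4


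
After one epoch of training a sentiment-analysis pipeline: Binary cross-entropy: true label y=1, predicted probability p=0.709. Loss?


BCE = -[y·ln(p) + (1-y)·ln(1-p)]
= -1·ln(0.709) - 0
= -ln(0.709) = 0.3439

0.3439


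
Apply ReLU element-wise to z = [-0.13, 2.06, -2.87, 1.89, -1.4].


ReLU(-0.13) = max(0, -0.13) = 0.0
ReLU(2.06) = max(0, 2.06) = 2.06
ReLU(-2.87) = max(0, -2.87) = 0.0
ReLU(1.89) = max(0, 1.89) = 1.89
ReLU(-1.4) = max(0, -1.4) = 0.0
result = [0.0, 2.06, 0.0, 1.89, 0.0]

[0.0, 2.06, 0.0, 1.89, 0.0]


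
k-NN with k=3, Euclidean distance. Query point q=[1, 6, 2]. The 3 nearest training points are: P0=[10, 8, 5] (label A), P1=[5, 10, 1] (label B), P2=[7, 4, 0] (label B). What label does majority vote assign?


d(q,P0) = 9.6954  (label A)
d(q,P1) = 5.7446  (label B)
d(q,P2) = 6.6332  (label B)
Votes: A=1, B=2
Majority → B

B


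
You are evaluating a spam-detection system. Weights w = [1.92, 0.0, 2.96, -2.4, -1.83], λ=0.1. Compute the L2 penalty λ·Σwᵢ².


‖w‖₂² = (1.92)² + (0.0)² + (2.96)² + (-2.4)² + (-1.83)²
     = 3.6864 + 0 + 8.7616 + 5.76 + 3.3489
     = 21.5569
λ·‖w‖₂² = 0.1·21.5569 = 2.15569

2.15569


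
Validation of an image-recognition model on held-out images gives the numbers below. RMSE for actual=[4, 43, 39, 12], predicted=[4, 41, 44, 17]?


MSE = 54/4 = 13.5
RMSE = √(54/4) = 3.6742

3.6742


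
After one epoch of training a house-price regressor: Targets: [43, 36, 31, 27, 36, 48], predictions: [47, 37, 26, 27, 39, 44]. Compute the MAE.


Absolute errors: |43-47|=4, |36-37|=1, |31-26|=5, |27-27|=0, |36-39|=3, |48-44|=4
Sum = 17
MAE = 17/6 = 17/6

17/6


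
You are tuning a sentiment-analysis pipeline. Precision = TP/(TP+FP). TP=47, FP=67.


Precision = TP/(TP+FP)
= 47/(47+67)
= 47/114 = 41.23%

41.23%


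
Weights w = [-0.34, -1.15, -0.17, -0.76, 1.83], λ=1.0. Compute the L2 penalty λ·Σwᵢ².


‖w‖₂² = (-0.34)² + (-1.15)² + (-0.17)² + (-0.76)² + (1.83)²
     = 0.1156 + 1.3225 + 0.0289 + 0.5776 + 3.3489
     = 5.3935
λ·‖w‖₂² = 1.0·5.3935 = 5.3935

5.3935


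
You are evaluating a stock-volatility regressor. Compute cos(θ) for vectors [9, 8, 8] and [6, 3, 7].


A·B = 9·6 + 8·3 + 8·7 = 134
‖A‖ = √209 = 14.4568, ‖B‖ = √94 = 9.6954
cos = 134/(√209·√94) = 134/√19646 = 0.956

0.956


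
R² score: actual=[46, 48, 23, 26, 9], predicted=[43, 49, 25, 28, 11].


ȳ = 30.4
SS_res = Σ(y-ŷ)² = 22
SS_tot = Σ(y-ȳ)² = 1085.2
R² = 1 - SS_res/SS_tot = 1 - 0.0203 = 0.9797

0.9797


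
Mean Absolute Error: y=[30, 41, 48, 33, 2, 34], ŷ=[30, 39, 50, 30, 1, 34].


Absolute errors: |30-30|=0, |41-39|=2, |48-50|=2, |33-30|=3, |2-1|=1, |34-34|=0
Sum = 8
MAE = 8/6 = 4/3

4/3


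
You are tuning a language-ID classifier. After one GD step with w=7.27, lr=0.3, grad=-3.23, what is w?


w_new = w - α·∇
= 7.27 - 0.3·-3.23
= 7.27 + 0.969
= 8.239

8.239


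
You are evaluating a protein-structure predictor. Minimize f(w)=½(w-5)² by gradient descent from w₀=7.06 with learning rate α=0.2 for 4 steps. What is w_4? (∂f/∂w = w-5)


step 1: grad = 7.06-5 = 2.06; w = 7.06 - 0.2·(2.06) = 6.648
step 2: grad = 6.648-5 = 1.648; w = 6.648 - 0.2·(1.648) = 6.3184
step 3: grad = 6.3184-5 = 1.3184; w = 6.3184 - 0.2·(1.3184) = 6.05472
step 4: grad = 6.05472-5 = 1.05472; w = 6.05472 - 0.2·(1.05472) = 5.843776

5.843776


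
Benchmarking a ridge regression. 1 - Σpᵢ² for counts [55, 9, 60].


Probabilities: [55/124, 9/124, 60/124] ≈ [0.4435, 0.0726, 0.4839]
Σpᵢ² = (3025 + 81 + 3600)/124² = 6706/15376
Gini = 1 - Σpᵢ² = 1 - 6706/15376 = 0.5639

0.5639


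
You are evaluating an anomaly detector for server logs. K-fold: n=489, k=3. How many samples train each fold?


Fold size = 489/3 = 163
Training per fold = 489 - 163 = 326

326


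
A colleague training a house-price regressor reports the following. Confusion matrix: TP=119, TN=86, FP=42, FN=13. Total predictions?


Total = TP + TN + FP + FN
= 119 + 86 + 42 + 13
= 260
(Predicted positive: 161, predicted negative: 99)

260


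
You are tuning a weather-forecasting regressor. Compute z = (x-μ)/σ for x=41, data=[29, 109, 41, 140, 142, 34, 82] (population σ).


μ = 82.4286, σ = 45.4905
z = (41 - 82.4286)/45.4905 = -0.9107

-0.9107


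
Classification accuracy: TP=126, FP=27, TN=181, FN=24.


Accuracy = (TP+TN)/(TP+TN+FP+FN)
= (126+181)/(358)
= 307/358 = 85.75%

85.75%


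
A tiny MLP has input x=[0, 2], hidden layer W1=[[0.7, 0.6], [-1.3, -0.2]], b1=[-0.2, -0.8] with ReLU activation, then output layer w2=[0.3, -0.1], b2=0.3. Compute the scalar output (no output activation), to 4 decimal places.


z1[0] = (0.7)·(0) + (0.6)·(2) - 0.2 = 1.0
z1[1] = (-1.3)·(0) + (-0.2)·(2) - 0.8 = -1.2
h = ReLU(z1) = [1.0, 0.0]
output = (0.3)·(1.0) + (-0.1)·(0.0) + 0.3 = 0.6

0.6


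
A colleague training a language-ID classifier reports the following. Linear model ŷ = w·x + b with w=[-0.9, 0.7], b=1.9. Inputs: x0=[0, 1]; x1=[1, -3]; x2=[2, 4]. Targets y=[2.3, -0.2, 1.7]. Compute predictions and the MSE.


ŷ0 = (-0.9)·(0) + (0.7)·(1) + 1.9 = 2.6
ŷ1 = (-0.9)·(1) + (0.7)·(-3) + 1.9 = -1.1
ŷ2 = (-0.9)·(2) + (0.7)·(4) + 1.9 = 2.9
errors² = [0.09, 0.81, 1.44]
MSE = 2.3400/3 = 0.78

0.78


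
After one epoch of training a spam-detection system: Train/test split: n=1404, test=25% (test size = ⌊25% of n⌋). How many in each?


Test = ⌊1404·25/100⌋ = 351
Train = 1404 - 351 = 1053

Train: 1053, Test: 351


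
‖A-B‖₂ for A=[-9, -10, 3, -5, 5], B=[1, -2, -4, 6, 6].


d = √((-9-1)² + (-10+ 2)² + (3+ 4)² + (-5-6)² + (5-6)²)
  = √(100 + 64 + 49 + 121 + 1)
  = √335 = 18.303

18.303


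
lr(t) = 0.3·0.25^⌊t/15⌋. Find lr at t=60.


n_drops = ⌊60/15⌋ = 4
lr = 0.3·0.25^4 = 0.3·0.00390625 = 0.001171875

0.001171875


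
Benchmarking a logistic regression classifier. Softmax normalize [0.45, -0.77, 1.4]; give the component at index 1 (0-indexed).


Exponentials: e^0.45=1.5683, e^-0.77=0.463, e^1.4=4.0552
Sum = 6.0865
Softmax = [0.2577, 0.0761, 0.6663]
p[1] = 0.463/6.0865 = 0.0761

0.0761


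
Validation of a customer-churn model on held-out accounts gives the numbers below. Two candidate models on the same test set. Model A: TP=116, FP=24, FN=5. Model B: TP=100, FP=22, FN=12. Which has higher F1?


Model A: P=116/140=0.8286, R=116/121=0.9587, F1=2PR/(P+R)=2TP/(2TP+FP+FN)=232/261=0.8889
Model B: P=100/122=0.8197, R=100/112=0.8929, F1=2PR/(P+R)=2TP/(2TP+FP+FN)=200/234=0.8547
0.8889 > 0.8547 → Model A

Model A


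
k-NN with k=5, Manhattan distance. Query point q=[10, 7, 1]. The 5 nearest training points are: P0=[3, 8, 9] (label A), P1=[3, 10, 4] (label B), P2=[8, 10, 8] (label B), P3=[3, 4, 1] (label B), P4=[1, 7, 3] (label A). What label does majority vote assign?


d(q,P0) = 16  (label A)
d(q,P1) = 13  (label B)
d(q,P2) = 12  (label B)
d(q,P3) = 10  (label B)
d(q,P4) = 11  (label A)
Votes: A=2, B=3
Majority → B

B


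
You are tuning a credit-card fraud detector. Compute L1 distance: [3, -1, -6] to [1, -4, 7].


d = |3-1| + |-1+ 4| + |-6-7|
  = 2 + 3 + 13
  = 18

18


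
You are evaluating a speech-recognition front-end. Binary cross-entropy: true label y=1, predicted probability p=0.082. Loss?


BCE = -[y·ln(p) + (1-y)·ln(1-p)]
= -1·ln(0.082) - 0
= -ln(0.082) = 2.501

2.501


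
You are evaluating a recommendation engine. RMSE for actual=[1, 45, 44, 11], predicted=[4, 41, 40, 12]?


MSE = 42/4 = 10.5
RMSE = √(42/4) = 3.2404

3.2404


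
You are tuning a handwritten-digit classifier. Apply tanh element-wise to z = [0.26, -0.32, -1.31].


tanh(0.26) = 0.2543
tanh(-0.32) = -0.3095
tanh(-1.31) = -0.8643
result = [0.2543, -0.3095, -0.8643]

[0.2543, -0.3095, -0.8643]


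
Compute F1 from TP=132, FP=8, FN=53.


Precision = 132/140 = 0.9429
Recall = 132/185 = 0.7135
F1 = 2·P·R/(P+R) = 2·TP/(2·TP+FP+FN) = 264/(264+8+53) = 264/325 = 0.8123

0.8123


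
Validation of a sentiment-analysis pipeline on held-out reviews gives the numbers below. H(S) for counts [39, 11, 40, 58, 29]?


Probabilities: [39/177, 11/177, 40/177, 58/177, 29/177] ≈ [0.2203, 0.0621, 0.226, 0.3277, 0.1638]
H = -((39/177)·log₂(39/177) + (11/177)·log₂(11/177) + (40/177)·log₂(40/177) + (58/177)·log₂(58/177) + (29/177)·log₂(29/177))
  = 2.1698 bits

2.1698 bits


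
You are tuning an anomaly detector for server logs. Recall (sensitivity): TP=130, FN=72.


Recall = TP/(TP+FN)
= 130/(130+72)
= 130/202 = 64.36%

64.36%


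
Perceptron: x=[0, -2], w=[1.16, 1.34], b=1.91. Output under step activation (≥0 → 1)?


z = (0)·(1.16) + (-2)·(1.34) + 1.91
  = -0.77
step(z) = 0 (z<0)

0


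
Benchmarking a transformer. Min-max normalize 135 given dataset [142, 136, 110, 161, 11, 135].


min=11, max=161
(135-11)/(161-11) = 124/150 = 0.8267

0.8267


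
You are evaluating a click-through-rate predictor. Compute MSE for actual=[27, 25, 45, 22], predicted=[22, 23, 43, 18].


Squared errors: (27-22)²=25, (25-23)²=4, (45-43)²=4, (22-18)²=16
Sum = 49
MSE = 49/4 = 49/4

49/4


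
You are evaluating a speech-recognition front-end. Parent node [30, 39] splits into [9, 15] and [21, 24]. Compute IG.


Parent = [30, 39], H_parent = 0.9877
H_left = 0.9544 (n=24), H_right = 0.9968 (n=45)
H_children = (24/69)·0.9544 + (45/69)·0.9968 = 0.9821
IG = 0.9877 - 0.9821 = 0.0056

0.0056


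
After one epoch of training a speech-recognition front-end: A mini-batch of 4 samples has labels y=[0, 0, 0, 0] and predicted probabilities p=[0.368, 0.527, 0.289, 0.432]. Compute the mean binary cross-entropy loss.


L[0] = -ln(1-0.368) = -ln(0.632) = 0.4589
L[1] = -ln(1-0.527) = -ln(0.473) = 0.7487
L[2] = -ln(1-0.289) = -ln(0.711) = 0.3411
L[3] = -ln(1-0.432) = -ln(0.568) = 0.5656
mean = (0.4589 + 0.7487 + 0.3411 + 0.5656)/4 = 0.5286

0.5286


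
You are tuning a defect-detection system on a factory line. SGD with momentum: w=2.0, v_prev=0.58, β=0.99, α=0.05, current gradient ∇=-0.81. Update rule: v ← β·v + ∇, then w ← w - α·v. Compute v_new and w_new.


v_new = 0.99·0.58 - 0.81 = 0.5742 - 0.81 = -0.2358
w_new = 2.0 - 0.05·-0.2358 = 2.0 + 0.01179 = 2.01179

v_new=-0.2358, w_new=2.01179


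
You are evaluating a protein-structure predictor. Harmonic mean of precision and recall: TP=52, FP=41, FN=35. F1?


Precision = 52/93 = 0.5591
Recall = 52/87 = 0.5977
F1 = 2·P·R/(P+R) = 2·TP/(2·TP+FP+FN) = 104/(104+41+35) = 104/180 = 0.5778

0.5778


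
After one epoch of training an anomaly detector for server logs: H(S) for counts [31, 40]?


Probabilities: [31/71, 40/71] ≈ [0.4366, 0.5634]
H = -((31/71)·log₂(31/71) + (40/71)·log₂(40/71))
  = 0.9884 bits

0.9884 bits


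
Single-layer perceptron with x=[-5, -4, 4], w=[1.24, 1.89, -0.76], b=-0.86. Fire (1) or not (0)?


z = (-5)·(1.24) + (-4)·(1.89) + (4)·(-0.76) - 0.86
  = -17.66
step(z) = 0 (z<0)

0


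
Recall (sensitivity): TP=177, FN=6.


Recall = TP/(TP+FN)
= 177/(177+6)
= 177/183 = 96.72%

96.72%


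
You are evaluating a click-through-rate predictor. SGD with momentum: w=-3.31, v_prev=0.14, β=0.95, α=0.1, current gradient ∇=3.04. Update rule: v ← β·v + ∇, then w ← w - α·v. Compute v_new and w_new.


v_new = 0.95·0.14 + 3.04 = 0.133 + 3.04 = 3.173
w_new = -3.31 - 0.1·3.173 = -3.31 - 0.3173 = -3.6273

v_new=3.173, w_new=-3.6273


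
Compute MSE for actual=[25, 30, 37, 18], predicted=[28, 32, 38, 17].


Squared errors: (25-28)²=9, (30-32)²=4, (37-38)²=1, (18-17)²=1
Sum = 15
MSE = 15/4 = 15/4

15/4


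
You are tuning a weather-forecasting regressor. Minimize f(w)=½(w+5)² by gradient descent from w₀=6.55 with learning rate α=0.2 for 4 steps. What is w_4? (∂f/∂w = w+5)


step 1: grad = 6.55+5 = 11.55; w = 6.55 - 0.2·(11.55) = 4.24
step 2: grad = 4.24+5 = 9.24; w = 4.24 - 0.2·(9.24) = 2.392
step 3: grad = 2.392+5 = 7.392; w = 2.392 - 0.2·(7.392) = 0.9136
step 4: grad = 0.9136+5 = 5.9136; w = 0.9136 - 0.2·(5.9136) = -0.26912

-0.26912


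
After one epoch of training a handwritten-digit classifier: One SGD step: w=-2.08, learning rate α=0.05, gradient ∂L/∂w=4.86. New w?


w_new = w - α·∇
= -2.08 - 0.05·4.86
= -2.08 - 0.243
= -2.323

-2.323


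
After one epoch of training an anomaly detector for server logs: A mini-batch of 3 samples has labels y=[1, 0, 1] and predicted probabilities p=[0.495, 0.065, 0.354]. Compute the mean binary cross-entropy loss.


L[0] = -ln(0.495) = 0.7032
L[1] = -ln(1-0.065) = -ln(0.935) = 0.0672
L[2] = -ln(0.354) = 1.0385
mean = (0.7032 + 0.0672 + 1.0385)/3 = 0.603

0.603


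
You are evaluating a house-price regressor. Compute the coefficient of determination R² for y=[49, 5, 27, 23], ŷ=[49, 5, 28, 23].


ȳ = 26
SS_res = Σ(y-ŷ)² = 1
SS_tot = Σ(y-ȳ)² = 980
R² = 1 - SS_res/SS_tot = 1 - 0.001 = 0.999

0.999


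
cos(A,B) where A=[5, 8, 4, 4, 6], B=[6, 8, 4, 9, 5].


A·B = 5·6 + 8·8 + 4·4 + 4·9 + 6·5 = 176
‖A‖ = √157 = 12.53, ‖B‖ = √222 = 14.8997
cos = 176/(√157·√222) = 176/√34854 = 0.9427

0.9427


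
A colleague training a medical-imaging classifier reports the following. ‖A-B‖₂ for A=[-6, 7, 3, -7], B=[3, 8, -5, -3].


d = √((-6-3)² + (7-8)² + (3+ 5)² + (-7+ 3)²)
  = √(81 + 1 + 64 + 16)
  = √162 = 12.7279

12.7279


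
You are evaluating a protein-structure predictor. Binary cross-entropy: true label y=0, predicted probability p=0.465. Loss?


BCE = -[y·ln(p) + (1-y)·ln(1-p)]
= -0 - 1·ln(1-0.465)
= -ln(0.535) = 0.6255

0.6255


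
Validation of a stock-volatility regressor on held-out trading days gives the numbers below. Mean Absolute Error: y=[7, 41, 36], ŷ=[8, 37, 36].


Absolute errors: |7-8|=1, |41-37|=4, |36-36|=0
Sum = 5
MAE = 5/3 = 5/3

5/3


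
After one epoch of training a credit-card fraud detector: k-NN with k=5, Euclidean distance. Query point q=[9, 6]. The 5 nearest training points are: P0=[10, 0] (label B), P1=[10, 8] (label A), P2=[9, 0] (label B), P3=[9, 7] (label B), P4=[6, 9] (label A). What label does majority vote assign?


d(q,P0) = 6.0828  (label B)
d(q,P1) = 2.2361  (label A)
d(q,P2) = 6.0  (label B)
d(q,P3) = 1.0  (label B)
d(q,P4) = 4.2426  (label A)
Votes: A=2, B=3
Majority → B

B


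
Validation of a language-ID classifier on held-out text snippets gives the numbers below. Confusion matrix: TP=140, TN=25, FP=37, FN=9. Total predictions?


Total = TP + TN + FP + FN
= 140 + 25 + 37 + 9
= 211
(Predicted positive: 177, predicted negative: 34)

211


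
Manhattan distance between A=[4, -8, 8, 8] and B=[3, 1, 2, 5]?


d = |4-3| + |-8-1| + |8-2| + |8-5|
  = 1 + 9 + 6 + 3
  = 19

19


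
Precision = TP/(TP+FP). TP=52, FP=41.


Precision = TP/(TP+FP)
= 52/(52+41)
= 52/93 = 55.91%

55.91%


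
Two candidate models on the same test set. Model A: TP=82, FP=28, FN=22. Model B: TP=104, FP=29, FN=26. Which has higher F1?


Model A: P=82/110=0.7455, R=82/104=0.7885, F1=2PR/(P+R)=2TP/(2TP+FP+FN)=164/214=0.7664
Model B: P=104/133=0.782, R=104/130=0.8, F1=2PR/(P+R)=2TP/(2TP+FP+FN)=208/263=0.7909
0.7664 < 0.7909 → Model B

Model B


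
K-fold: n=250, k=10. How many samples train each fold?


Fold size = 250/10 = 25
Training per fold = 250 - 25 = 225

225


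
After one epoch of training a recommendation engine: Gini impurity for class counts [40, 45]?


Probabilities: [40/85, 45/85] ≈ [0.4706, 0.5294]
Σpᵢ² = (1600 + 2025)/85² = 3625/7225
Gini = 1 - Σpᵢ² = 1 - 3625/7225 = 0.4983

0.4983


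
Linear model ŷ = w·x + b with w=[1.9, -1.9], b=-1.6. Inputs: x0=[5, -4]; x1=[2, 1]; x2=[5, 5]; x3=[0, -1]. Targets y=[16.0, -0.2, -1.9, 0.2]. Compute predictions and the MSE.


ŷ0 = (1.9)·(5) + (-1.9)·(-4) - 1.6 = 15.5
ŷ1 = (1.9)·(2) + (-1.9)·(1) - 1.6 = 0.3
ŷ2 = (1.9)·(5) + (-1.9)·(5) - 1.6 = -1.6
ŷ3 = (1.9)·(0) + (-1.9)·(-1) - 1.6 = 0.3
errors² = [0.25, 0.25, 0.09, 0.01]
MSE = 0.6000/4 = 0.15

0.15


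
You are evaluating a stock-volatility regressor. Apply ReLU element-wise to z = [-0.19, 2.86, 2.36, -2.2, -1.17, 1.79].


ReLU(-0.19) = max(0, -0.19) = 0.0
ReLU(2.86) = max(0, 2.86) = 2.86
ReLU(2.36) = max(0, 2.36) = 2.36
ReLU(-2.2) = max(0, -2.2) = 0.0
ReLU(-1.17) = max(0, -1.17) = 0.0
ReLU(1.79) = max(0, 1.79) = 1.79
result = [0.0, 2.86, 2.36, 0.0, 0.0, 1.79]

[0.0, 2.86, 2.36, 0.0, 0.0, 1.79]


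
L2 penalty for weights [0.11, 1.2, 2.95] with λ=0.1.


‖w‖₂² = (0.11)² + (1.2)² + (2.95)²
     = 0.0121 + 1.44 + 8.7025
     = 10.1546
λ·‖w‖₂² = 0.1·10.1546 = 1.01546

1.01546


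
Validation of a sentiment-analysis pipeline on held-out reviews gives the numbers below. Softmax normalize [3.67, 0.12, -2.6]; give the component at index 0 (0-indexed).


Exponentials: e^3.67=39.2519, e^0.12=1.1275, e^-2.6=0.0743
Sum = 40.4537
Softmax = [0.9703, 0.0279, 0.0018]
p[0] = 39.2519/40.4537 = 0.9703

0.9703


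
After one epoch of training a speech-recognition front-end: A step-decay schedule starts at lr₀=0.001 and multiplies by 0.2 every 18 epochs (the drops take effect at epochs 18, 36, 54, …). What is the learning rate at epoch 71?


n_drops = ⌊71/18⌋ = 3
lr = 0.001·0.2^3 = 0.001·0.008 = 0.000008

0.000008


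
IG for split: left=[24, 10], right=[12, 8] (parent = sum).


Parent = [36, 18], H_parent = 0.9183
H_left = 0.874 (n=34), H_right = 0.971 (n=20)
H_children = (34/54)·0.874 + (20/54)·0.971 = 0.9099
IG = 0.9183 - 0.9099 = 0.0084

0.0084


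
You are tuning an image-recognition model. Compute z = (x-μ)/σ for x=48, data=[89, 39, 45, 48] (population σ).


μ = 55.25, σ = 19.7532
z = (48 - 55.25)/19.7532 = -0.367

-0.367


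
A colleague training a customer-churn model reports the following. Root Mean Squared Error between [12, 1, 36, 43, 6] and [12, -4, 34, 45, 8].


MSE = 37/5 = 7.4
RMSE = √(37/5) = 2.7203

2.7203


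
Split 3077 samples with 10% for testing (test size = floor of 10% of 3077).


Test = ⌊3077·10/100⌋ = 307
Train = 3077 - 307 = 2770

Train: 2770, Test: 307


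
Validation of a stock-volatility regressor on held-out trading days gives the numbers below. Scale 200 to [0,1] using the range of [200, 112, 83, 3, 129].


min=3, max=200
(200-3)/(200-3) = 197/197 = 1.0

1.0


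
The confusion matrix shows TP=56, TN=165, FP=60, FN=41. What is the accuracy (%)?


Accuracy = (TP+TN)/(TP+TN+FP+FN)
= (56+165)/(322)
= 221/322 = 68.63%

68.63%


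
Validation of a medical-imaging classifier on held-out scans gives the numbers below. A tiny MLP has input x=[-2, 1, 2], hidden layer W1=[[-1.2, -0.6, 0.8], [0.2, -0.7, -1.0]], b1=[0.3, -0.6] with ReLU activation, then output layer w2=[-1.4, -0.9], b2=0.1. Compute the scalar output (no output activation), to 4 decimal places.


z1[0] = (-1.2)·(-2) + (-0.6)·(1) + (0.8)·(2) + 0.3 = 3.7
z1[1] = (0.2)·(-2) + (-0.7)·(1) + (-1.0)·(2) - 0.6 = -3.7
h = ReLU(z1) = [3.7, 0.0]
output = (-1.4)·(3.7) + (-0.9)·(0.0) + 0.1 = -5.08

-5.08


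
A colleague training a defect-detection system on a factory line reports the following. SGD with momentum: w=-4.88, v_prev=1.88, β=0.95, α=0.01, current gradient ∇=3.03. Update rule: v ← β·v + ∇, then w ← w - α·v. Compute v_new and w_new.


v_new = 0.95·1.88 + 3.03 = 1.786 + 3.03 = 4.816
w_new = -4.88 - 0.01·4.816 = -4.88 - 0.04816 = -4.92816

v_new=4.816, w_new=-4.92816


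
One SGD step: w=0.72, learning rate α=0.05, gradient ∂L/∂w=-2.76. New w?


w_new = w - α·∇
= 0.72 - 0.05·-2.76
= 0.72 + 0.138
= 0.858

0.858


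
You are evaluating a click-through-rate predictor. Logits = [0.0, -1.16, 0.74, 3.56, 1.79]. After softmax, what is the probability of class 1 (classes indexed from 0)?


Exponentials: e^0.0=1, e^-1.16=0.3135, e^0.74=2.0959, e^3.56=35.1632, e^1.79=5.9895
Sum = 44.5621
Softmax = [0.0224, 0.007, 0.047, 0.7891, 0.1344]
p[1] = 0.3135/44.5621 = 0.007

0.007
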